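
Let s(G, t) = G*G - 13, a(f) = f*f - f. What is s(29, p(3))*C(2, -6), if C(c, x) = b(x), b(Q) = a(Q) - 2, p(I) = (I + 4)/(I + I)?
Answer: 33120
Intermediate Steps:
a(f) = f² - f
p(I) = (4 + I)/(2*I) (p(I) = (4 + I)/((2*I)) = (4 + I)*(1/(2*I)) = (4 + I)/(2*I))
b(Q) = -2 + Q*(-1 + Q) (b(Q) = Q*(-1 + Q) - 2 = -2 + Q*(-1 + Q))
s(G, t) = -13 + G² (s(G, t) = G² - 13 = -13 + G²)
C(c, x) = -2 + x*(-1 + x)
s(29, p(3))*C(2, -6) = (-13 + 29²)*(-2 - 6*(-1 - 6)) = (-13 + 841)*(-2 - 6*(-7)) = 828*(-2 + 42) = 828*40 = 33120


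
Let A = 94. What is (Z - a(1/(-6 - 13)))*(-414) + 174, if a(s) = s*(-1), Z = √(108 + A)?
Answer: 3720/19 - 414*√202 ≈ -5688.3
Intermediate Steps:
Z = √202 (Z = √(108 + 94) = √202 ≈ 14.213)
a(s) = -s
(Z - a(1/(-6 - 13)))*(-414) + 174 = (√202 - (-1)/(-6 - 13))*(-414) + 174 = (√202 - (-1)/(-19))*(-414) + 174 = (√202 - (-1)*(-1)/19)*(-414) + 174 = (√202 - 1*1/19)*(-414) + 174 = (√202 - 1/19)*(-414) + 174 = (-1/19 + √202)*(-414) + 174 = (414/19 - 414*√202) + 174 = 3720/19 - 414*√202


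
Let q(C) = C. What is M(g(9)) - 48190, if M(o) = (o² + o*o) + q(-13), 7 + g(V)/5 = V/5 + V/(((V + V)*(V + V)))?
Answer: -30368783/648 ≈ -46865.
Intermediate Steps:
g(V) = -35 + V + 5/(4*V) (g(V) = -35 + 5*(V/5 + V/(((V + V)*(V + V)))) = -35 + 5*(V*(⅕) + V/(((2*V)*(2*V)))) = -35 + 5*(V/5 + V/((4*V²))) = -35 + 5*(V/5 + V*(1/(4*V²))) = -35 + 5*(V/5 + 1/(4*V)) = -35 + 5*(1/(4*V) + V/5) = -35 + (V + 5/(4*V)) = -35 + V + 5/(4*V))
M(o) = -13 + 2*o² (M(o) = (o² + o*o) - 13 = (o² + o²) - 13 = 2*o² - 13 = -13 + 2*o²)
M(g(9)) - 48190 = (-13 + 2*(-35 + 9 + (5/4)/9)²) - 48190 = (-13 + 2*(-35 + 9 + (5/4)*(⅑))²) - 48190 = (-13 + 2*(-35 + 9 + 5/36)²) - 48190 = (-13 + 2*(-931/36)²) - 48190 = (-13 + 2*(866761/1296)) - 48190 = (-13 + 866761/648) - 48190 = 858337/648 - 48190 = -30368783/648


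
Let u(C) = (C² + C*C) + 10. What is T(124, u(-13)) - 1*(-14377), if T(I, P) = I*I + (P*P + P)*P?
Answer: 42295049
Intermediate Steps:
u(C) = 10 + 2*C² (u(C) = (C² + C²) + 10 = 2*C² + 10 = 10 + 2*C²)
T(I, P) = I² + P*(P + P²) (T(I, P) = I² + (P² + P)*P = I² + (P + P²)*P = I² + P*(P + P²))
T(124, u(-13)) - 1*(-14377) = (124² + (10 + 2*(-13)²)² + (10 + 2*(-13)²)³) - 1*(-14377) = (15376 + (10 + 2*169)² + (10 + 2*169)³) + 14377 = (15376 + (10 + 338)² + (10 + 338)³) + 14377 = (15376 + 348² + 348³) + 14377 = (15376 + 121104 + 42144192) + 14377 = 42280672 + 14377 = 42295049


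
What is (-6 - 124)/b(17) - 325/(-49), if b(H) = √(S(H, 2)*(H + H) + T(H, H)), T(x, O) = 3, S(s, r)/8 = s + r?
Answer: 325/49 - 130*√5171/5171 ≈ 4.8248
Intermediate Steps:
S(s, r) = 8*r + 8*s (S(s, r) = 8*(s + r) = 8*(r + s) = 8*r + 8*s)
b(H) = √(3 + 2*H*(16 + 8*H)) (b(H) = √((8*2 + 8*H)*(H + H) + 3) = √((16 + 8*H)*(2*H) + 3) = √(2*H*(16 + 8*H) + 3) = √(3 + 2*H*(16 + 8*H)))
(-6 - 124)/b(17) - 325/(-49) = (-6 - 124)/(√(3 + 16*17*(2 + 17))) - 325/(-49) = -130/√(3 + 16*17*19) - 325*(-1/49) = -130/√(3 + 5168) + 325/49 = -130*√5171/5171 + 325/49 = 325/49 - 130*√5171/5171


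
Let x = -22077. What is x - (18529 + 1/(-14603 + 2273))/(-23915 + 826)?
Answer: -6284814604921/284687370 ≈ -22076.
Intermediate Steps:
x - (18529 + 1/(-14603 + 2273))/(-23915 + 826) = -22077 - (18529 + 1/(-14603 + 2273))/(-23915 + 826) = -22077 - (18529 + 1/(-12330))/(-23089) = -22077 - (18529 - 1/12330)*(-1)/23089 = -22077 - 228462569*(-1)/(12330*23089) = -22077 - 1*(-228462569/284687370) = -22077 + 228462569/284687370 = -6284814604921/284687370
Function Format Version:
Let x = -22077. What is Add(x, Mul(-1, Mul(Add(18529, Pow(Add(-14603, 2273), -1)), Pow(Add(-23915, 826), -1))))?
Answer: Rational(-6284814604921, 284687370) ≈ -22076.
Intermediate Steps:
Add(x, Mul(-1, Mul(Add(18529, Pow(Add(-14603, 2273), -1)), Pow(Add(-23915, 826), -1)))) = Add(-22077, Mul(-1, Mul(Add(18529, Pow(Add(-14603, 2273), -1)), Pow(Add(-23915, 826), -1)))) = Add(-22077, Mul(-1, Mul(Add(18529, Pow(-12330, -1)), Pow(-23089, -1)))) = Add(-22077, Mul(-1, Mul(Add(18529, Rational(-1, 12330)), Rational(-1, 23089)))) = Add(-22077, Mul(-1, Mul(Rational(228462569, 12330), Rational(-1, 23089)))) = Add(-22077, Mul(-1, Rational(-228462569, 284687370))) = Add(-22077, Rational(228462569, 284687370)) = Rational(-6284814604921, 284687370)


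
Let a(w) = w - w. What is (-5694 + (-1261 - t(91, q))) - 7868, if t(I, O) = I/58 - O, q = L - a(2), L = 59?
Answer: -856403/58 ≈ -14766.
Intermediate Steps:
a(w) = 0
q = 59 (q = 59 - 1*0 = 59 + 0 = 59)
t(I, O) = -O + I/58 (t(I, O) = I*(1/58) - O = I/58 - O = -O + I/58)
(-5694 + (-1261 - t(91, q))) - 7868 = (-5694 + (-1261 - (-1*59 + (1/58)*91))) - 7868 = (-5694 + (-1261 - (-59 + 91/58))) - 7868 = (-5694 + (-1261 - 1*(-3331/58))) - 7868 = (-5694 + (-1261 + 3331/58)) - 7868 = (-5694 - 69807/58) - 7868 = -400059/58 - 7868 = -856403/58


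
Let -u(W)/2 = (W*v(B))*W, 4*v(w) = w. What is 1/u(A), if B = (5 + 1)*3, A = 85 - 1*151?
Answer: -1/39204 ≈ -2.5508e-5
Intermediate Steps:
A = -66 (A = 85 - 151 = -66)
B = 18 (B = 6*3 = 18)
v(w) = w/4
u(W) = -9*W**2 (u(W) = -2*W*((1/4)*18)*W = -2*W*(9/2)*W = -2*9*W/2*W = -9*W**2)
1/u(A) = 1/(-9*(-66)**2) = 1/(-9*4356) = 1/(-39204) = -1/39204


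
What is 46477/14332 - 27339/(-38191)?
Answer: 2166825655/547353412 ≈ 3.9587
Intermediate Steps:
46477/14332 - 27339/(-38191) = 46477*(1/14332) - 27339*(-1/38191) = 46477/14332 + 27339/38191 = 2166825655/547353412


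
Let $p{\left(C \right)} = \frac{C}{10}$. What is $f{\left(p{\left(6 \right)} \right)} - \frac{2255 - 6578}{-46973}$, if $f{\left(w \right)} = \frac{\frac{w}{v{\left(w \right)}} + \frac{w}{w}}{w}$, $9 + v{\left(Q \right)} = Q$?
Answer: $\frac{2871679}{1972866} \approx 1.4556$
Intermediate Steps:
$v{\left(Q \right)} = -9 + Q$
$p{\left(C \right)} = \frac{C}{10}$ ($p{\left(C \right)} = C \frac{1}{10} = \frac{C}{10}$)
$f{\left(w \right)} = \frac{1 + \frac{w}{-9 + w}}{w}$ ($f{\left(w \right)} = \frac{\frac{w}{-9 + w} + \frac{w}{w}}{w} = \frac{\frac{w}{-9 + w} + 1}{w} = \frac{1 + \frac{w}{-9 + w}}{w}$)
$f{\left(p{\left(6 \right)} \right)} - \frac{2255 - 6578}{-46973} = \frac{-9 + 2 \cdot \frac{1}{10} \cdot 6}{\frac{1}{10} \cdot 6 \left(-9 + \frac{1}{10} \cdot 6\right)} - \frac{2255 - 6578}{-46973} = \frac{-9 + 2 \cdot \frac{3}{5}}{\frac{3}{5} \left(-9 + \frac{3}{5}\right)} - \left(2255 - 6578\right) \left(- \frac{1}{46973}\right) = \frac{5 \left(-9 + \frac{6}{5}\right)}{3 \left(- \frac{42}{5}\right)} - \left(-4323\right) \left(- \frac{1}{46973}\right) = \frac{5}{3} \left(- \frac{5}{42}\right) \left(- \frac{39}{5}\right) - \frac{4323}{46973} = \frac{65}{42} - \frac{4323}{46973} = \frac{2871679}{1972866}$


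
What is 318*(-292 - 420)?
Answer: -226416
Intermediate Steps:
318*(-292 - 420) = 318*(-712) = -226416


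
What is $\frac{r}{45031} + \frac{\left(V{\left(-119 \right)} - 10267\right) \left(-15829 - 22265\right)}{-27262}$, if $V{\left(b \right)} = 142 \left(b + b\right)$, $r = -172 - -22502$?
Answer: $- \frac{17031442619}{276619} \approx -61570.0$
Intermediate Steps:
$r = 22330$ ($r = -172 + 22502 = 22330$)
$V{\left(b \right)} = 284 b$ ($V{\left(b \right)} = 142 \cdot 2 b = 284 b$)
$\frac{r}{45031} + \frac{\left(V{\left(-119 \right)} - 10267\right) \left(-15829 - 22265\right)}{-27262} = \frac{22330}{45031} + \frac{\left(284 \left(-119\right) - 10267\right) \left(-15829 - 22265\right)}{-27262} = 22330 \cdot \frac{1}{45031} + \left(-33796 - 10267\right) \left(-38094\right) \left(- \frac{1}{27262}\right) = \frac{3190}{6433} + \left(-44063\right) \left(-38094\right) \left(- \frac{1}{27262}\right) = \frac{3190}{6433} + 1678535922 \left(- \frac{1}{27262}\right) = \frac{3190}{6433} - \frac{2647533}{43} = - \frac{17031442619}{276619}$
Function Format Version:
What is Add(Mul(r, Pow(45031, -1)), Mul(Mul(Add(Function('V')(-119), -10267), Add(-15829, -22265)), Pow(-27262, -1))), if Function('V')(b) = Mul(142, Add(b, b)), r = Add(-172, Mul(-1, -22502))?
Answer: Rational(-17031442619, 276619) ≈ -61570.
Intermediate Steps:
r = 22330 (r = Add(-172, 22502) = 22330)
Function('V')(b) = Mul(284, b) (Function('V')(b) = Mul(142, Mul(2, b)) = Mul(284, b))
Add(Mul(r, Pow(45031, -1)), Mul(Mul(Add(Function('V')(-119), -10267), Add(-15829, -22265)), Pow(-27262, -1))) = Add(Mul(22330, Pow(45031, -1)), Mul(Mul(Add(Mul(284, -119), -10267), Add(-15829, -22265)), Pow(-27262, -1))) = Add(Mul(22330, Rational(1, 45031)), Mul(Mul(Add(-33796, -10267), -38094), Rational(-1, 27262))) = Add(Rational(3190, 6433), Mul(Mul(-44063, -38094), Rational(-1, 27262))) = Add(Rational(3190, 6433), Mul(1678535922, Rational(-1, 27262))) = Add(Rational(3190, 6433), Rational(-2647533, 43)) = Rational(-17031442619, 276619)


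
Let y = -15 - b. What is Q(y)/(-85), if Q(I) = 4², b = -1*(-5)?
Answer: -16/85 ≈ -0.18824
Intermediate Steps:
b = 5
y = -20 (y = -15 - 1*5 = -15 - 5 = -20)
Q(I) = 16
Q(y)/(-85) = 16/(-85) = 16*(-1/85) = -16/85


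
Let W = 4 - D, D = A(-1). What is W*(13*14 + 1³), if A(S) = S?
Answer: 915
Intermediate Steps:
D = -1
W = 5 (W = 4 - 1*(-1) = 4 + 1 = 5)
W*(13*14 + 1³) = 5*(13*14 + 1³) = 5*(182 + 1) = 5*183 = 915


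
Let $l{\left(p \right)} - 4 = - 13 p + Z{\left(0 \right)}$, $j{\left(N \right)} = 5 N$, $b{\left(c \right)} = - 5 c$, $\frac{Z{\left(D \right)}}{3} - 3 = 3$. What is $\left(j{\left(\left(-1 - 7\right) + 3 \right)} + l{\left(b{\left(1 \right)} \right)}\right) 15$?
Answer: $930$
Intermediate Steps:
$Z{\left(D \right)} = 18$ ($Z{\left(D \right)} = 9 + 3 \cdot 3 = 9 + 9 = 18$)
$l{\left(p \right)} = 22 - 13 p$ ($l{\left(p \right)} = 4 - \left(-18 + 13 p\right) = 22 - 13 p$)
$\left(j{\left(\left(-1 - 7\right) + 3 \right)} + l{\left(b{\left(1 \right)} \right)}\right) 15 = \left(5 \left(\left(-1 - 7\right) + 3\right) - \left(-22 + 13 \left(\left(-5\right) 1\right)\right)\right) 15 = \left(5 \left(-8 + 3\right) + \left(22 - -65\right)\right) 15 = \left(5 \left(-5\right) + \left(22 + 65\right)\right) 15 = \left(-25 + 87\right) 15 = 62 \cdot 15 = 930$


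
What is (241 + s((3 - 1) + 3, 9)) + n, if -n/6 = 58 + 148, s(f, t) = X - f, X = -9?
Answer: -1009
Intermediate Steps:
s(f, t) = -9 - f
n = -1236 (n = -6*(58 + 148) = -6*206 = -1236)
(241 + s((3 - 1) + 3, 9)) + n = (241 + (-9 - ((3 - 1) + 3))) - 1236 = (241 + (-9 - (2 + 3))) - 1236 = (241 + (-9 - 1*5)) - 1236 = (241 + (-9 - 5)) - 1236 = (241 - 14) - 1236 = 227 - 1236 = -1009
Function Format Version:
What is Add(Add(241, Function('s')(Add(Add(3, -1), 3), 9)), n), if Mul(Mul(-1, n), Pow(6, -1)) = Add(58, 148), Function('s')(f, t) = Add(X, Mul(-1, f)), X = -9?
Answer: -1009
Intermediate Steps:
Function('s')(f, t) = Add(-9, Mul(-1, f))
n = -1236 (n = Mul(-6, Add(58, 148)) = Mul(-6, 206) = -1236)
Add(Add(241, Function('s')(Add(Add(3, -1), 3), 9)), n) = Add(Add(241, Add(-9, Mul(-1, Add(Add(3, -1), 3)))), -1236) = Add(Add(241, Add(-9, Mul(-1, Add(2, 3)))), -1236) = Add(Add(241, Add(-9, Mul(-1, 5))), -1236) = Add(Add(241, Add(-9, -5)), -1236) = Add(Add(241, -14), -1236) = Add(227, -1236) = -1009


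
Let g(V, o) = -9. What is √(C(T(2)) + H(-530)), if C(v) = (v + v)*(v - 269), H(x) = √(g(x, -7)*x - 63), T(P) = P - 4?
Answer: √(1084 + 3*√523) ≈ 33.950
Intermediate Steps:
T(P) = -4 + P
H(x) = √(-63 - 9*x) (H(x) = √(-9*x - 63) = √(-63 - 9*x))
C(v) = 2*v*(-269 + v) (C(v) = (2*v)*(-269 + v) = 2*v*(-269 + v))
√(C(T(2)) + H(-530)) = √(2*(-4 + 2)*(-269 + (-4 + 2)) + 3*√(-7 - 1*(-530))) = √(2*(-2)*(-269 - 2) + 3*√(-7 + 530)) = √(2*(-2)*(-271) + 3*√523) = √(1084 + 3*√523)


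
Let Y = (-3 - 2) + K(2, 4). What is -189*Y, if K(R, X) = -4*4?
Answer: 3969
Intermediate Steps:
K(R, X) = -16
Y = -21 (Y = (-3 - 2) - 16 = -5 - 16 = -21)
-189*Y = -189*(-21) = 3969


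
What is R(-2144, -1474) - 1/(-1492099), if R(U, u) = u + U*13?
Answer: -43787137253/1492099 ≈ -29346.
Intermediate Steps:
R(U, u) = u + 13*U
R(-2144, -1474) - 1/(-1492099) = (-1474 + 13*(-2144)) - 1/(-1492099) = (-1474 - 27872) - 1*(-1/1492099) = -29346 + 1/1492099 = -43787137253/1492099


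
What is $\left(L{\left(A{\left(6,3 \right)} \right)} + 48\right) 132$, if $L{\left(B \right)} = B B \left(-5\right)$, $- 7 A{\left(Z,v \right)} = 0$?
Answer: $6336$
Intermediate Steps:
$A{\left(Z,v \right)} = 0$ ($A{\left(Z,v \right)} = \left(- \frac{1}{7}\right) 0 = 0$)
$L{\left(B \right)} = - 5 B^{2}$ ($L{\left(B \right)} = B^{2} \left(-5\right) = - 5 B^{2}$)
$\left(L{\left(A{\left(6,3 \right)} \right)} + 48\right) 132 = \left(- 5 \cdot 0^{2} + 48\right) 132 = \left(\left(-5\right) 0 + 48\right) 132 = \left(0 + 48\right) 132 = 48 \cdot 132 = 6336$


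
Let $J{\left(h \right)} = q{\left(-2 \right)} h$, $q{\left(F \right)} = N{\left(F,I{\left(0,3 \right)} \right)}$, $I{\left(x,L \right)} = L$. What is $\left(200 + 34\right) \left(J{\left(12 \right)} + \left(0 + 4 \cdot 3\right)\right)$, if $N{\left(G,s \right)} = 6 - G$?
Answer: $25272$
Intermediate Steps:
$q{\left(F \right)} = 6 - F$
$J{\left(h \right)} = 8 h$ ($J{\left(h \right)} = \left(6 - -2\right) h = \left(6 + 2\right) h = 8 h$)
$\left(200 + 34\right) \left(J{\left(12 \right)} + \left(0 + 4 \cdot 3\right)\right) = \left(200 + 34\right) \left(8 \cdot 12 + \left(0 + 4 \cdot 3\right)\right) = 234 \left(96 + \left(0 + 12\right)\right) = 234 \left(96 + 12\right) = 234 \cdot 108 = 25272$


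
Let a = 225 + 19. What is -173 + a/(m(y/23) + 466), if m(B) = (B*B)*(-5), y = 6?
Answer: -21243353/123167 ≈ -172.48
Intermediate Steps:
m(B) = -5*B² (m(B) = B²*(-5) = -5*B²)
a = 244
-173 + a/(m(y/23) + 466) = -173 + 244/(-5*(6/23)² + 466) = -173 + 244/(-5*36/529 + 466) = -173 + 244/(-180/529 + 466) = -173 + 244/(246334/529) = -173 + (529/246334)*244 = -173 + 64538/123167 = -21243353/123167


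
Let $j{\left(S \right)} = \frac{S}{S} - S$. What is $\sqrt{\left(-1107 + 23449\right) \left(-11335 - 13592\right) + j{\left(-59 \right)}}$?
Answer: $3 i \sqrt{61879886} \approx 23599.0 i$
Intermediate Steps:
$j{\left(S \right)} = 1 - S$
$\sqrt{\left(-1107 + 23449\right) \left(-11335 - 13592\right) + j{\left(-59 \right)}} = \sqrt{\left(-1107 + 23449\right) \left(-11335 - 13592\right) + \left(1 - -59\right)} = \sqrt{22342 \left(-24927\right) + \left(1 + 59\right)} = \sqrt{-556919034 + 60} = \sqrt{-556918974} = 3 i \sqrt{61879886}$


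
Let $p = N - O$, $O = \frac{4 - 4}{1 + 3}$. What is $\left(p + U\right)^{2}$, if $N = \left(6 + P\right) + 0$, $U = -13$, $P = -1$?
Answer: $64$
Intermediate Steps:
$O = 0$ ($O = \frac{0}{4} = 0 \cdot \frac{1}{4} = 0$)
$N = 5$ ($N = \left(6 - 1\right) + 0 = 5 + 0 = 5$)
$p = 5$ ($p = 5 - 0 = 5 + 0 = 5$)
$\left(p + U\right)^{2} = \left(5 - 13\right)^{2} = \left(-8\right)^{2} = 64$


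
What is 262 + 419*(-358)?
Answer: -149740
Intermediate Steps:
262 + 419*(-358) = 262 - 150002 = -149740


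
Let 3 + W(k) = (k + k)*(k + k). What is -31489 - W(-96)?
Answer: -68350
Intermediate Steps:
W(k) = -3 + 4*k² (W(k) = -3 + (k + k)*(k + k) = -3 + (2*k)*(2*k) = -3 + 4*k²)
-31489 - W(-96) = -31489 - (-3 + 4*(-96)²) = -31489 - (-3 + 4*9216) = -31489 - (-3 + 36864) = -31489 - 1*36861 = -31489 - 36861 = -68350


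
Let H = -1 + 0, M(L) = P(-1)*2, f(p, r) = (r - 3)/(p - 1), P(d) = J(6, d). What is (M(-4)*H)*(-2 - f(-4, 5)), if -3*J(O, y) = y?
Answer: 16/15 ≈ 1.0667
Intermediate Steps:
J(O, y) = -y/3
P(d) = -d/3
f(p, r) = (-3 + r)/(-1 + p)
M(L) = ⅔ (M(L) = -⅓*(-1)*2 = (⅓)*2 = ⅔)
H = -1
(M(-4)*H)*(-2 - f(-4, 5)) = ((⅔)*(-1))*(-2 - (-3 + 5)/(-1 - 4)) = -2*(-2 - 2/(-5))/3 = -2*(-2 - (-1)*2/5)/3 = -2*(-2 - 1*(-⅖))/3 = -2*(-2 + ⅖)/3 = -⅔*(-8/5) = 16/15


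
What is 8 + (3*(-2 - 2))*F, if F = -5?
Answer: 68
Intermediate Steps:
8 + (3*(-2 - 2))*F = 8 + (3*(-2 - 2))*(-5) = 8 + (3*(-4))*(-5) = 8 - 12*(-5) = 8 + 60 = 68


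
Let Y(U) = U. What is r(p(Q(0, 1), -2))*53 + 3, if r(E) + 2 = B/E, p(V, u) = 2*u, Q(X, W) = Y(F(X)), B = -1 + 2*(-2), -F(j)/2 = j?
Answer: -147/4 ≈ -36.750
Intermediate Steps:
F(j) = -2*j
B = -5 (B = -1 - 4 = -5)
Q(X, W) = -2*X
r(E) = -2 - 5/E
r(p(Q(0, 1), -2))*53 + 3 = (-2 - 5/(2*(-2)))*53 + 3 = (-2 - 5/(-4))*53 + 3 = (-2 - 5*(-¼))*53 + 3 = (-2 + 5/4)*53 + 3 = -¾*53 + 3 = -159/4 + 3 = -147/4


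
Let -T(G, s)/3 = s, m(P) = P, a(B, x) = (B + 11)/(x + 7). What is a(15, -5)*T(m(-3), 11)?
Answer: -429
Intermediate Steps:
a(B, x) = (11 + B)/(7 + x)
T(G, s) = -3*s
a(15, -5)*T(m(-3), 11) = ((11 + 15)/(7 - 5))*(-3*11) = (26/2)*(-33) = ((1/2)*26)*(-33) = 13*(-33) = -429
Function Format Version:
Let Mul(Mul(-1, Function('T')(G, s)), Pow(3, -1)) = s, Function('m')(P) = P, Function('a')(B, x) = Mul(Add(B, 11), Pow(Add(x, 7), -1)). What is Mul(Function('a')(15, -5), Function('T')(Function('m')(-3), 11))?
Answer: -429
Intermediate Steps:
Function('a')(B, x) = Mul(Pow(Add(7, x), -1), Add(11, B)) (Function('a')(B, x) = Mul(Add(11, B), Pow(Add(7, x), -1)) = Mul(Pow(Add(7, x), -1), Add(11, B)))
Function('T')(G, s) = Mul(-3, s)
Mul(Function('a')(15, -5), Function('T')(Function('m')(-3), 11)) = Mul(Mul(Pow(Add(7, -5), -1), Add(11, 15)), Mul(-3, 11)) = Mul(Mul(Pow(2, -1), 26), -33) = Mul(Mul(Rational(1, 2), 26), -33) = Mul(13, -33) = -429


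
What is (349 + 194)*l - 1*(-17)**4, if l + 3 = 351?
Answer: 105443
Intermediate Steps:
l = 348 (l = -3 + 351 = 348)
(349 + 194)*l - 1*(-17)**4 = (349 + 194)*348 - 1*(-17)**4 = 543*348 - 1*83521 = 188964 - 83521 = 105443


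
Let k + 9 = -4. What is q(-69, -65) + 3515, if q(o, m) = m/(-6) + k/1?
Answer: 21077/6 ≈ 3512.8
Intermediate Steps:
k = -13 (k = -9 - 4 = -13)
q(o, m) = -13 - m/6 (q(o, m) = m/(-6) - 13/1 = m*(-⅙) - 13*1 = -m/6 - 13 = -13 - m/6)
q(-69, -65) + 3515 = (-13 - ⅙*(-65)) + 3515 = (-13 + 65/6) + 3515 = -13/6 + 3515 = 21077/6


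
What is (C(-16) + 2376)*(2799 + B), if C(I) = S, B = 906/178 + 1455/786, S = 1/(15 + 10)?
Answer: 3886544049133/582950 ≈ 6.6670e+6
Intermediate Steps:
S = 1/25 ≈ 0.040000
B = 161851/23318 (B = 906*(1/178) + 1455*(1/786) = 453/89 + 485/262 = 161851/23318 ≈ 6.9410)
C(I) = 1/25
(C(-16) + 2376)*(2799 + B) = (1/25 + 2376)*(2799 + 161851/23318) = (59401/25)*(65428933/23318) = 3886544049133/582950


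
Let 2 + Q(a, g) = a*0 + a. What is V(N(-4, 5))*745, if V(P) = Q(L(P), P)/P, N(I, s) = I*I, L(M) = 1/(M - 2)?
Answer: -20115/224 ≈ -89.799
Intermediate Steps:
L(M) = 1/(-2 + M)
Q(a, g) = -2 + a (Q(a, g) = -2 + (a*0 + a) = -2 + (0 + a) = -2 + a)
N(I, s) = I²
V(P) = (-2 + 1/(-2 + P))/P
V(N(-4, 5))*745 = ((5 - 2*(-4)²)/(((-4)²)*(-2 + (-4)²)))*745 = ((5 - 2*16)/(16*(-2 + 16)))*745 = ((1/16)*(5 - 32)/14)*745 = ((1/16)*(1/14)*(-27))*745 = -27/224*745 = -20115/224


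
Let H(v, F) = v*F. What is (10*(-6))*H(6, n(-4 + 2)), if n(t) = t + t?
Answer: 1440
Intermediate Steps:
n(t) = 2*t
H(v, F) = F*v
(10*(-6))*H(6, n(-4 + 2)) = (10*(-6))*((2*(-4 + 2))*6) = -60*2*(-2)*6 = -(-240)*6 = -60*(-24) = 1440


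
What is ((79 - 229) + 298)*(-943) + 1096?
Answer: -138468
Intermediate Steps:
((79 - 229) + 298)*(-943) + 1096 = (-150 + 298)*(-943) + 1096 = 148*(-943) + 1096 = -139564 + 1096 = -138468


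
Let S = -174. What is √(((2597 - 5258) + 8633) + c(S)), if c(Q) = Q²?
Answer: 2*√9062 ≈ 190.39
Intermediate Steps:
√(((2597 - 5258) + 8633) + c(S)) = √(((2597 - 5258) + 8633) + (-174)²) = √((-2661 + 8633) + 30276) = √(5972 + 30276) = √36248 = 2*√9062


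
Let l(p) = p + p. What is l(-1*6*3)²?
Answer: 1296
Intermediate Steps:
l(p) = 2*p
l(-1*6*3)² = (2*(-1*6*3))² = (2*(-6*3))² = (2*(-18))² = (-36)² = 1296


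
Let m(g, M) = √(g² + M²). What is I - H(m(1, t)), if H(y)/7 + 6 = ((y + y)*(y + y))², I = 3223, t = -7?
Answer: -276735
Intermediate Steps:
m(g, M) = √(M² + g²)
H(y) = -42 + 112*y⁴ (H(y) = -42 + 7*((y + y)*(y + y))² = -42 + 7*((2*y)*(2*y))² = -42 + 7*(4*y²)² = -42 + 7*(16*y⁴) = -42 + 112*y⁴)
I - H(m(1, t)) = 3223 - (-42 + 112*(√((-7)² + 1²))⁴) = 3223 - (-42 + 112*(√(49 + 1))⁴) = 3223 - (-42 + 112*(√50)⁴) = 3223 - (-42 + 112*(5*√2)⁴) = 3223 - (-42 + 112*2500) = 3223 - (-42 + 280000) = 3223 - 1*279958 = 3223 - 279958 = -276735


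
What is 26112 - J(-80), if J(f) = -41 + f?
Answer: 26233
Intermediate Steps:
26112 - J(-80) = 26112 - (-41 - 80) = 26112 - 1*(-121) = 26112 + 121 = 26233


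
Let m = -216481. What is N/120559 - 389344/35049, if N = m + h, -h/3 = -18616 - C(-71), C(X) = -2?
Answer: -52569159607/4225472391 ≈ -12.441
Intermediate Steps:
h = 55842 (h = -3*(-18616 - 1*(-2)) = -3*(-18616 + 2) = -3*(-18614) = 55842)
N = -160639 (N = -216481 + 55842 = -160639)
N/120559 - 389344/35049 = -160639/120559 - 389344/35049 = -52569159607/4225472391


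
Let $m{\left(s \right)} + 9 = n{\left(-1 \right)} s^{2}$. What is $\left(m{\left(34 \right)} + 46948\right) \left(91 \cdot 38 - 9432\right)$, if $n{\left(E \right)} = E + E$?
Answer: $-266601698$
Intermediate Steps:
$n{\left(E \right)} = 2 E$
$m{\left(s \right)} = -9 - 2 s^{2}$ ($m{\left(s \right)} = -9 + 2 \left(-1\right) s^{2} = -9 - 2 s^{2}$)
$\left(m{\left(34 \right)} + 46948\right) \left(91 \cdot 38 - 9432\right) = \left(\left(-9 - 2 \cdot 34^{2}\right) + 46948\right) \left(91 \cdot 38 - 9432\right) = \left(\left(-9 - 2312\right) + 46948\right) \left(3458 - 9432\right) = \left(\left(-9 - 2312\right) + 46948\right) \left(-5974\right) = \left(-2321 + 46948\right) \left(-5974\right) = 44627 \left(-5974\right) = -266601698$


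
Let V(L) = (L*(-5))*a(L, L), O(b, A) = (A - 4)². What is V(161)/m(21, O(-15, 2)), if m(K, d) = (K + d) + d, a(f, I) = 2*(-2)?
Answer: 3220/29 ≈ 111.03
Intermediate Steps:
O(b, A) = (-4 + A)²
a(f, I) = -4
m(K, d) = K + 2*d
V(L) = 20*L (V(L) = (L*(-5))*(-4) = -5*L*(-4) = 20*L)
V(161)/m(21, O(-15, 2)) = (20*161)/(21 + 2*(-4 + 2)²) = 3220/(21 + 2*(-2)²) = 3220/(21 + 2*4) = 3220/(21 + 8) = 3220/29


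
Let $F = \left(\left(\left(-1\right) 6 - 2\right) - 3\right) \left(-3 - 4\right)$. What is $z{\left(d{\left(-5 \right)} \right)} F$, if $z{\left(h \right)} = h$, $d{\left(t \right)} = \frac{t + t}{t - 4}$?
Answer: $\frac{770}{9} \approx 85.556$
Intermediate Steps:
$d{\left(t \right)} = \frac{2 t}{-4 + t}$
$F = 77$ ($F = \left(\left(-6 - 2\right) - 3\right) \left(-7\right) = \left(-8 - 3\right) \left(-7\right) = \left(-11\right) \left(-7\right) = 77$)
$z{\left(d{\left(-5 \right)} \right)} F = 2 \left(-5\right) \frac{1}{-4 - 5} \cdot 77 = 2 \left(-5\right) \frac{1}{-9} \cdot 77 = 2 \left(-5\right) \left(- \frac{1}{9}\right) 77 = \frac{10}{9} \cdot 77 = \frac{770}{9}$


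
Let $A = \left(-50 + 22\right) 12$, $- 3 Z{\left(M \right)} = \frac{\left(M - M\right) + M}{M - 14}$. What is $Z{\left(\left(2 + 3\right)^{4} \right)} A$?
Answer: $\frac{70000}{611} \approx 114.57$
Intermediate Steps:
$Z{\left(M \right)} = - \frac{M}{3 \left(-14 + M\right)}$ ($Z{\left(M \right)} = - \frac{\left(\left(M - M\right) + M\right) \frac{1}{M - 14}}{3} = - \frac{\left(0 + M\right) \frac{1}{-14 + M}}{3} = - \frac{M \frac{1}{-14 + M}}{3} = - \frac{M}{3 \left(-14 + M\right)}$)
$A = -336$ ($A = \left(-28\right) 12 = -336$)
$Z{\left(\left(2 + 3\right)^{4} \right)} A = - \frac{\left(2 + 3\right)^{4}}{-42 + 3 \left(2 + 3\right)^{4}} \left(-336\right) = - \frac{5^{4}}{-42 + 3 \cdot 5^{4}} \left(-336\right) = \left(-1\right) 625 \frac{1}{-42 + 3 \cdot 625} \left(-336\right) = \left(-1\right) 625 \frac{1}{-42 + 1875} \left(-336\right) = \left(-1\right) 625 \cdot \frac{1}{1833} \left(-336\right) = \left(- \frac{625}{1833}\right) \left(-336\right) = \frac{70000}{611}$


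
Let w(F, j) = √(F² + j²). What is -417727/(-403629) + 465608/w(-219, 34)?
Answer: 417727/403629 + 465608*√49117/49117 ≈ 2101.9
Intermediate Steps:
-417727/(-403629) + 465608/w(-219, 34) = -417727/(-403629) + 465608/(√((-219)² + 34²)) = -417727*(-1/403629) + 465608/(√(47961 + 1156)) = 417727/403629 + 465608/(√49117) = 417727/403629 + 465608*(√49117/49117) = 417727/403629 + 465608*√49117/49117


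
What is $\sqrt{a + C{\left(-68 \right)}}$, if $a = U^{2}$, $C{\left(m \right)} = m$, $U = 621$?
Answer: $\sqrt{385573} \approx 620.95$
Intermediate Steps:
$a = 385641$ ($a = 621^{2} = 385641$)
$\sqrt{a + C{\left(-68 \right)}} = \sqrt{385641 - 68} = \sqrt{385573}$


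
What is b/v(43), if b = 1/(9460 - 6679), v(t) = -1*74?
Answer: -1/205794 ≈ -4.8592e-6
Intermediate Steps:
v(t) = -74
b = 1/2781 ≈ 0.00035958
b/v(43) = (1/2781)/(-74) = (1/2781)*(-1/74) = -1/205794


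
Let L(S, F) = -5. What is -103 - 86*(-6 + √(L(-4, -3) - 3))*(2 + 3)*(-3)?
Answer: -7843 + 2580*I*√2 ≈ -7843.0 + 3648.7*I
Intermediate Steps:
-103 - 86*(-6 + √(L(-4, -3) - 3))*(2 + 3)*(-3) = -103 - 86*(-6 + √(-5 - 3))*(2 + 3)*(-3) = -103 - 86*(-6 + √(-8))*5*(-3) = -103 - 86*(-6 + 2*I*√2)*(-15) = -103 - 86*(90 - 30*I*√2) = -103 + (-7740 + 2580*I*√2) = -7843 + 2580*I*√2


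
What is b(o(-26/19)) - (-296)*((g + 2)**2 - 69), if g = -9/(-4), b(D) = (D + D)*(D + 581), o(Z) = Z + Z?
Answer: -13171251/722 ≈ -18243.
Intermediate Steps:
o(Z) = 2*Z
b(D) = 2*D*(581 + D) (b(D) = (2*D)*(581 + D) = 2*D*(581 + D))
g = 9/4 (g = -9*(-1/4) = 9/4 ≈ 2.2500)
b(o(-26/19)) - (-296)*((g + 2)**2 - 69) = 2*(2*(-26/19))*(581 + 2*(-26/19)) - (-296)*((9/4 + 2)**2 - 69) = 2*(2*(-26*1/19))*(581 + 2*(-26*1/19)) - (-296)*((17/4)**2 - 69) = 2*(2*(-26/19))*(581 + 2*(-26/19)) - (-296)*(289/16 - 69) = 2*(-52/19)*(581 - 52/19) - (-296)*(-815)/16 = 2*(-52/19)*(10987/19) - 1*30155/2 = -1142648/361 - 30155/2 = -13171251/722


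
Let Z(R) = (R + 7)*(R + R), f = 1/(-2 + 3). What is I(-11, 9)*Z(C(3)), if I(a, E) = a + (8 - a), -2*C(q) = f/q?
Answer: -164/9 ≈ -18.222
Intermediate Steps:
f = 1 (f = 1/1 = 1)
C(q) = -1/(2*q)
Z(R) = 2*R*(7 + R) (Z(R) = (7 + R)*(2*R) = 2*R*(7 + R))
I(a, E) = 8
I(-11, 9)*Z(C(3)) = 8*(2*(-½/3)*(7 - ½/3)) = 8*(2*(-½*⅓)*(7 - ½*⅓)) = 8*(2*(-⅙)*(7 - ⅙)) = 8*(2*(-⅙)*(41/6)) = 8*(-41/18) = -164/9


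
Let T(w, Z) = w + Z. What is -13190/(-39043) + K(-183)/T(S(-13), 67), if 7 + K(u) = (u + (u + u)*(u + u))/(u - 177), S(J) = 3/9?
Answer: -1667187333/315467440 ≈ -5.2848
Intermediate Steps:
S(J) = 1/3 (S(J) = 3*(1/9) = 1/3)
T(w, Z) = Z + w
K(u) = -7 + (u + 4*u**2)/(-177 + u) (K(u) = -7 + (u + (u + u)*(u + u))/(u - 177) = -7 + (u + (2*u)*(2*u))/(-177 + u) = -7 + (u + 4*u**2)/(-177 + u))
-13190/(-39043) + K(-183)/T(S(-13), 67) = -13190/(-39043) + ((1239 - 6*(-183) + 4*(-183)**2)/(-177 - 183))/(67 + 1/3) = -13190*(-1/39043) + ((1239 + 1098 + 4*33489)/(-360))/(202/3) = 13190/39043 - (1239 + 1098 + 133956)/360*(3/202) = 13190/39043 - 1/360*136293*(3/202) = 13190/39043 - 45431/120*3/202 = 13190/39043 - 45431/8080 = -1667187333/315467440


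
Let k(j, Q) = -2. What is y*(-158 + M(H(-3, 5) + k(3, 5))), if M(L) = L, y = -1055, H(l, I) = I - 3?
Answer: 166690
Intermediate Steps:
H(l, I) = -3 + I
y*(-158 + M(H(-3, 5) + k(3, 5))) = -1055*(-158 + ((-3 + 5) - 2)) = -1055*(-158 + (2 - 2)) = -1055*(-158 + 0) = -1055*(-158) = 166690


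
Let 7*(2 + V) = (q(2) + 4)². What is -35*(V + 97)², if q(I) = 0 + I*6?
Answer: -4241205/7 ≈ -6.0589e+5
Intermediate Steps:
q(I) = 6*I (q(I) = 0 + 6*I = 6*I)
V = 242/7 (V = -2 + (6*2 + 4)²/7 = -2 + (12 + 4)²/7 = -2 + (⅐)*16² = -2 + (⅐)*256 = -2 + 256/7 = 242/7 ≈ 34.571)
-35*(V + 97)² = -35*(242/7 + 97)² = -35*(921/7)² = -35*848241/49 = -4241205/7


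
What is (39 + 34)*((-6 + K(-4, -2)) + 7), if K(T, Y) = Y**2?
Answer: 365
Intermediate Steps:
(39 + 34)*((-6 + K(-4, -2)) + 7) = (39 + 34)*((-6 + (-2)**2) + 7) = 73*((-6 + 4) + 7) = 73*(-2 + 7) = 73*5 = 365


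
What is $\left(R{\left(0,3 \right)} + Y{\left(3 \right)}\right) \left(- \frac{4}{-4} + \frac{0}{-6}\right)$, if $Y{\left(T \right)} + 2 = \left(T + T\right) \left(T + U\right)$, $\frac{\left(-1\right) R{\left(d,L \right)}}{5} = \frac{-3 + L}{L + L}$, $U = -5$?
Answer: $-14$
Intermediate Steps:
$R{\left(d,L \right)} = - \frac{5 \left(-3 + L\right)}{2 L}$ ($R{\left(d,L \right)} = - 5 \frac{-3 + L}{L + L} = - 5 \frac{-3 + L}{2 L} = - \frac{5 \left(-3 + L\right)}{2 L}$)
$Y{\left(T \right)} = -2 + 2 T \left(-5 + T\right)$ ($Y{\left(T \right)} = -2 + \left(T + T\right) \left(T - 5\right) = -2 + 2 T \left(-5 + T\right)$)
$\left(R{\left(0,3 \right)} + Y{\left(3 \right)}\right) \left(- \frac{4}{-4} + \frac{0}{-6}\right) = \left(\frac{5 \left(3 - 3\right)}{2 \cdot 3} - \left(32 - 18\right)\right) \left(- \frac{4}{-4} + \frac{0}{-6}\right) = \left(\frac{5}{2} \cdot \frac{1}{3} \left(3 - 3\right) - 14\right) \left(\left(-4\right) \left(- \frac{1}{4}\right) + 0 \left(- \frac{1}{6}\right)\right) = \left(\frac{5}{2} \cdot \frac{1}{3} \cdot 0 - 14\right) \left(1 + 0\right) = \left(0 - 14\right) 1 = \left(-14\right) 1 = -14$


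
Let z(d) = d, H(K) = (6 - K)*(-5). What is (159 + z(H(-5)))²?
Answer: 10816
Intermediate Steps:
H(K) = -30 + 5*K
(159 + z(H(-5)))² = (159 + (-30 + 5*(-5)))² = (159 + (-30 - 25))² = (159 - 55)² = 104² = 10816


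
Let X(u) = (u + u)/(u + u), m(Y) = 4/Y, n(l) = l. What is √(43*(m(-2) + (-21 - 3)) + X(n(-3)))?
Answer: I*√1117 ≈ 33.422*I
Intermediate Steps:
X(u) = 1 (X(u) = (2*u)/((2*u)) = (2*u)*(1/(2*u)) = 1)
√(43*(m(-2) + (-21 - 3)) + X(n(-3))) = √(43*(4/(-2) + (-21 - 3)) + 1) = √(43*(4*(-½) - 24) + 1) = √(43*(-2 - 24) + 1) = √(43*(-26) + 1) = √(-1118 + 1) = √(-1117) = I*√1117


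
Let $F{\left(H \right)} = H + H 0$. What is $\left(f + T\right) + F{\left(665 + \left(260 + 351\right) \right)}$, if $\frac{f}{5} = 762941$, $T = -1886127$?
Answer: $1929854$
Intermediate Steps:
$f = 3814705$ ($f = 5 \cdot 762941 = 3814705$)
$F{\left(H \right)} = H$ ($F{\left(H \right)} = H + 0 = H$)
$\left(f + T\right) + F{\left(665 + \left(260 + 351\right) \right)} = \left(3814705 - 1886127\right) + \left(665 + \left(260 + 351\right)\right) = 1928578 + \left(665 + 611\right) = 1928578 + 1276 = 1929854$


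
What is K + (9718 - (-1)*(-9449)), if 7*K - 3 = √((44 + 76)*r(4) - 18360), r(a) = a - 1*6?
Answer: 1886/7 + 10*I*√186/7 ≈ 269.43 + 19.483*I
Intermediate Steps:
r(a) = -6 + a (r(a) = a - 6 = -6 + a)
K = 3/7 + 10*I*√186/7 (K = 3/7 + √((44 + 76)*(-6 + 4) - 18360)/7 = 3/7 + √(120*(-2) - 18360)/7 = 3/7 + √(-240 - 18360)/7 = 3/7 + √(-18600)/7 = 3/7 + (10*I*√186)/7 = 3/7 + 10*I*√186/7 ≈ 0.42857 + 19.483*I)
K + (9718 - (-1)*(-9449)) = (3/7 + 10*I*√186/7) + (9718 - (-1)*(-9449)) = (3/7 + 10*I*√186/7) + (9718 - 1*9449) = (3/7 + 10*I*√186/7) + (9718 - 9449) = (3/7 + 10*I*√186/7) + 269 = 1886/7 + 10*I*√186/7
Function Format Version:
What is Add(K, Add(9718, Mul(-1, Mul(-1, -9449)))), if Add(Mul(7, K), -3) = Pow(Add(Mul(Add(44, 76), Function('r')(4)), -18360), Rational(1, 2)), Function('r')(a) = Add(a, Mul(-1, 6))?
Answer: Add(Rational(1886, 7), Mul(Rational(10, 7), I, Pow(186, Rational(1, 2)))) ≈ Add(269.43, Mul(19.483, I))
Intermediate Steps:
Function('r')(a) = Add(-6, a) (Function('r')(a) = Add(a, -6) = Add(-6, a))
K = Add(Rational(3, 7), Mul(Rational(10, 7), I, Pow(186, Rational(1, 2)))) (K = Add(Rational(3, 7), Mul(Rational(1, 7), Pow(Add(Mul(Add(44, 76), Add(-6, 4)), -18360), Rational(1, 2)))) = Add(Rational(3, 7), Mul(Rational(1, 7), Pow(Add(Mul(120, -2), -18360), Rational(1, 2)))) = Add(Rational(3, 7), Mul(Rational(1, 7), Pow(Add(-240, -18360), Rational(1, 2)))) = Add(Rational(3, 7), Mul(Rational(1, 7), Pow(-18600, Rational(1, 2)))) = Add(Rational(3, 7), Mul(Rational(1, 7), Mul(10, I, Pow(186, Rational(1, 2))))) = Add(Rational(3, 7), Mul(Rational(10, 7), I, Pow(186, Rational(1, 2)))) ≈ Add(0.42857, Mul(19.483, I)))
Add(K, Add(9718, Mul(-1, Mul(-1, -9449)))) = Add(Add(Rational(3, 7), Mul(Rational(10, 7), I, Pow(186, Rational(1, 2)))), Add(9718, Mul(-1, Mul(-1, -9449)))) = Add(Add(Rational(3, 7), Mul(Rational(10, 7), I, Pow(186, Rational(1, 2)))), Add(9718, Mul(-1, 9449))) = Add(Add(Rational(3, 7), Mul(Rational(10, 7), I, Pow(186, Rational(1, 2)))), Add(9718, -9449)) = Add(Add(Rational(3, 7), Mul(Rational(10, 7), I, Pow(186, Rational(1, 2)))), 269) = Add(Rational(1886, 7), Mul(Rational(10, 7), I, Pow(186, Rational(1, 2))))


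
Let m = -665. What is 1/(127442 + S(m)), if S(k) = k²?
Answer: 1/569667 ≈ 1.7554e-6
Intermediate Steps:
1/(127442 + S(m)) = 1/(127442 + (-665)²) = 1/(127442 + 442225) = 1/569667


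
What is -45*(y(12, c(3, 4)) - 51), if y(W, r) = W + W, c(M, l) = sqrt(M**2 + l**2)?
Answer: 1215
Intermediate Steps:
y(W, r) = 2*W
-45*(y(12, c(3, 4)) - 51) = -45*(2*12 - 51) = -45*(24 - 51) = -45*(-27) = 1215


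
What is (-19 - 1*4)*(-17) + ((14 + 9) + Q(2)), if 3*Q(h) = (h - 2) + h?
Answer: 1244/3 ≈ 414.67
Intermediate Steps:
Q(h) = -2/3 + 2*h/3 (Q(h) = ((h - 2) + h)/3 = ((-2 + h) + h)/3 = (-2 + 2*h)/3 = -2/3 + 2*h/3)
(-19 - 1*4)*(-17) + ((14 + 9) + Q(2)) = (-19 - 1*4)*(-17) + ((14 + 9) + (-2/3 + (2/3)*2)) = (-19 - 4)*(-17) + (23 + (-2/3 + 4/3)) = -23*(-17) + (23 + 2/3) = 391 + 71/3 = 1244/3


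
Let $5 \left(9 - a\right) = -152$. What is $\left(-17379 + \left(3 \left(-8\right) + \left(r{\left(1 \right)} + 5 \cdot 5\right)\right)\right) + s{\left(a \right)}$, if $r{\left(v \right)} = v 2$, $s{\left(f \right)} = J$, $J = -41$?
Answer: $-17417$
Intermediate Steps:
$a = \frac{197}{5}$ ($a = 9 - - \frac{152}{5} = 9 + \frac{152}{5} = \frac{197}{5} \approx 39.4$)
$s{\left(f \right)} = -41$
$r{\left(v \right)} = 2 v$
$\left(-17379 + \left(3 \left(-8\right) + \left(r{\left(1 \right)} + 5 \cdot 5\right)\right)\right) + s{\left(a \right)} = \left(-17379 + \left(3 \left(-8\right) + \left(2 \cdot 1 + 5 \cdot 5\right)\right)\right) - 41 = \left(-17379 + \left(-24 + \left(2 + 25\right)\right)\right) - 41 = \left(-17379 + \left(-24 + 27\right)\right) - 41 = \left(-17379 + 3\right) - 41 = -17376 - 41 = -17417$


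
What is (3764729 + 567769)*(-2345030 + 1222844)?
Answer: -4861868600628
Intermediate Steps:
(3764729 + 567769)*(-2345030 + 1222844) = 4332498*(-1122186) = -4861868600628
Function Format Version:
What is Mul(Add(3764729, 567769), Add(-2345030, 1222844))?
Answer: -4861868600628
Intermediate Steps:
Mul(Add(3764729, 567769), Add(-2345030, 1222844)) = Mul(4332498, -1122186) = -4861868600628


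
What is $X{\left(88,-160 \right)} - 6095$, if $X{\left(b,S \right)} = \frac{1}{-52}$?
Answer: $- \frac{316941}{52} \approx -6095.0$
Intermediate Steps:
$X{\left(b,S \right)} = - \frac{1}{52}$
$X{\left(88,-160 \right)} - 6095 = - \frac{1}{52} - 6095 = - \frac{316941}{52}$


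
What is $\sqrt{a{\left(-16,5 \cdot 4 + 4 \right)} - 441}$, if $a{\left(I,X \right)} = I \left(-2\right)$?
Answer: $i \sqrt{409} \approx 20.224 i$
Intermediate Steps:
$a{\left(I,X \right)} = - 2 I$
$\sqrt{a{\left(-16,5 \cdot 4 + 4 \right)} - 441} = \sqrt{\left(-2\right) \left(-16\right) - 441} = \sqrt{32 - 441} = \sqrt{-409} = i \sqrt{409}$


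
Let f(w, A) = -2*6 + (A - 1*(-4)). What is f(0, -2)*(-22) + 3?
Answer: 223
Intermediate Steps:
f(w, A) = -8 + A (f(w, A) = -12 + (A + 4) = -12 + (4 + A) = -8 + A)
f(0, -2)*(-22) + 3 = (-8 - 2)*(-22) + 3 = -10*(-22) + 3 = 220 + 3 = 223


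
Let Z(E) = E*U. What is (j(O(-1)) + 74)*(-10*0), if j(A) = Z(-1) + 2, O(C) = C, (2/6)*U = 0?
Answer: 0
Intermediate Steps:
U = 0 (U = 3*0 = 0)
Z(E) = 0 (Z(E) = E*0 = 0)
j(A) = 2 (j(A) = 0 + 2 = 2)
(j(O(-1)) + 74)*(-10*0) = (2 + 74)*(-10*0) = 76*0 = 0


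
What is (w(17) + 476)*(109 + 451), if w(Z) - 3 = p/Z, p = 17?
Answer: 268800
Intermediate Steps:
w(Z) = 3 + 17/Z
(w(17) + 476)*(109 + 451) = ((3 + 17/17) + 476)*(109 + 451) = ((3 + 17*(1/17)) + 476)*560 = ((3 + 1) + 476)*560 = (4 + 476)*560 = 480*560 = 268800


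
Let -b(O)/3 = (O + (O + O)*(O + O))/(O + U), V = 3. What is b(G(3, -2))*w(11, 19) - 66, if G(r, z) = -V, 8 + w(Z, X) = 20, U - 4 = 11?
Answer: -165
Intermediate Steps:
U = 15 (U = 4 + 11 = 15)
w(Z, X) = 12 (w(Z, X) = -8 + 20 = 12)
G(r, z) = -3 (G(r, z) = -1*3 = -3)
b(O) = -3*(O + 4*O**2)/(15 + O) (b(O) = -3*(O + (O + O)*(O + O))/(O + 15) = -3*(O + (2*O)*(2*O))/(15 + O) = -3*(O + 4*O**2)/(15 + O))
b(G(3, -2))*w(11, 19) - 66 = -3*(-3)*(1 + 4*(-3))/(15 - 3)*12 - 66 = -3*(-3)*(1 - 12)/12*12 - 66 = -3*(-3)*1/12*(-11)*12 - 66 = -33/4*12 - 66 = -99 - 66 = -165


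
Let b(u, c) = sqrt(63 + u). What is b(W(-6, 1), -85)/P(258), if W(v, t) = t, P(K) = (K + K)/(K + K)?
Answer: 8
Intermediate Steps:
P(K) = 1 (P(K) = (2*K)/((2*K)) = (2*K)*(1/(2*K)) = 1)
b(W(-6, 1), -85)/P(258) = sqrt(63 + 1)/1 = sqrt(64)*1 = 8*1 = 8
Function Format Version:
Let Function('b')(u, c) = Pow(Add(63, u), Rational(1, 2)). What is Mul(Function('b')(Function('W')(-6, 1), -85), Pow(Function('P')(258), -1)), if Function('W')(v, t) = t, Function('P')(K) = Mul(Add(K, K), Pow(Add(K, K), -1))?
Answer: 8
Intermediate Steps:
Function('P')(K) = 1 (Function('P')(K) = Mul(Mul(2, K), Pow(Mul(2, K), -1)) = Mul(Mul(2, K), Mul(Rational(1, 2), Pow(K, -1))) = 1)
Mul(Function('b')(Function('W')(-6, 1), -85), Pow(Function('P')(258), -1)) = Mul(Pow(Add(63, 1), Rational(1, 2)), Pow(1, -1)) = Mul(Pow(64, Rational(1, 2)), 1) = Mul(8, 1) = 8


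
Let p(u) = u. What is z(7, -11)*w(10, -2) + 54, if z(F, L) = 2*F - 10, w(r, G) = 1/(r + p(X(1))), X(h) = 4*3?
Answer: 596/11 ≈ 54.182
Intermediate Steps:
X(h) = 12
w(r, G) = 1/(12 + r) (w(r, G) = 1/(r + 12) = 1/(12 + r))
z(F, L) = -10 + 2*F
z(7, -11)*w(10, -2) + 54 = (-10 + 2*7)/(12 + 10) + 54 = (-10 + 14)/22 + 54 = 4*(1/22) + 54 = 2/11 + 54 = 596/11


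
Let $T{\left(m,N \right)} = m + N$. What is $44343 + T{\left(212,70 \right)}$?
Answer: $44625$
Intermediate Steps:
$T{\left(m,N \right)} = N + m$
$44343 + T{\left(212,70 \right)} = 44343 + \left(70 + 212\right) = 44343 + 282 = 44625$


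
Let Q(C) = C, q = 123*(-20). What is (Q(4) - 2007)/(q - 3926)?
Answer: 2003/6386 ≈ 0.31365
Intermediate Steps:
q = -2460
(Q(4) - 2007)/(q - 3926) = (4 - 2007)/(-2460 - 3926) = -2003/(-6386) = -2003*(-1/6386) = 2003/6386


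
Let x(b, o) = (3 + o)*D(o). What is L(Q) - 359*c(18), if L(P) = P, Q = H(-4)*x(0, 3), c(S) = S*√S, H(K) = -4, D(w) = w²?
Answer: -216 - 19386*√2 ≈ -27632.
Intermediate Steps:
x(b, o) = o²*(3 + o) (x(b, o) = (3 + o)*o² = o²*(3 + o))
c(S) = S^(3/2)
Q = -216 (Q = -4*3²*(3 + 3) = -36*6 = -4*54 = -216)
L(Q) - 359*c(18) = -216 - 19386*√2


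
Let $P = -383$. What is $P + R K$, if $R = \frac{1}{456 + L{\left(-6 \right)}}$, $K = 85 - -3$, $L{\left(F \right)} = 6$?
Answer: $- \frac{8039}{21} \approx -382.81$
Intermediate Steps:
$K = 88$ ($K = 85 + 3 = 88$)
$R = \frac{1}{462}$ ($R = \frac{1}{456 + 6} = \frac{1}{462} \approx 0.0021645$)
$P + R K = -383 + \frac{1}{462} \cdot 88 = -383 + \frac{4}{21} = - \frac{8039}{21}$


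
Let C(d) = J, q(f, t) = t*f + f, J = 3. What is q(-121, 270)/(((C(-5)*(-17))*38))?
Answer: 32791/1938 ≈ 16.920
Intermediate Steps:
q(f, t) = f + f*t (q(f, t) = f*t + f = f + f*t)
C(d) = 3
q(-121, 270)/(((C(-5)*(-17))*38)) = (-121*(1 + 270))/(((3*(-17))*38)) = (-121*271)/((-51*38)) = -32791/(-1938) = -32791*(-1/1938) = 32791/1938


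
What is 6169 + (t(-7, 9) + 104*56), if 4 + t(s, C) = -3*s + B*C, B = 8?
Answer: 12082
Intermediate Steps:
t(s, C) = -4 - 3*s + 8*C (t(s, C) = -4 + (-3*s + 8*C) = -4 - 3*s + 8*C)
6169 + (t(-7, 9) + 104*56) = 6169 + ((-4 - 3*(-7) + 8*9) + 104*56) = 6169 + ((-4 + 21 + 72) + 5824) = 6169 + (89 + 5824) = 6169 + 5913 = 12082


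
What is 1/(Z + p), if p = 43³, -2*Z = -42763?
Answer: 2/201777 ≈ 9.9119e-6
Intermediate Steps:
Z = 42763/2 (Z = -½*(-42763) = 42763/2 ≈ 21382.)
p = 79507
1/(Z + p) = 1/(42763/2 + 79507) = 1/(201777/2) = 2/201777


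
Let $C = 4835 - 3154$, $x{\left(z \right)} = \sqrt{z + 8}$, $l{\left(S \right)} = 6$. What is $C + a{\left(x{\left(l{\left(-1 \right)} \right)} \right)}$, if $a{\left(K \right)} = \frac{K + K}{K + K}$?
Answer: $1682$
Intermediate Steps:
$x{\left(z \right)} = \sqrt{8 + z}$
$C = 1681$ ($C = 4835 - 3154 = 1681$)
$a{\left(K \right)} = 1$ ($a{\left(K \right)} = \frac{2 K}{2 K} = 2 K \frac{1}{2 K} = 1$)
$C + a{\left(x{\left(l{\left(-1 \right)} \right)} \right)} = 1681 + 1 = 1682$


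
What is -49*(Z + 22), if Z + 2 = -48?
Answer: 1372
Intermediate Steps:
Z = -50 (Z = -2 - 48 = -50)
-49*(Z + 22) = -49*(-50 + 22) = -49*(-28) = 1372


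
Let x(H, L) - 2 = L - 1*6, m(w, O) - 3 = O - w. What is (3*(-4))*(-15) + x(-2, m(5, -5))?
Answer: 169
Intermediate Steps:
m(w, O) = 3 + O - w (m(w, O) = 3 + (O - w) = 3 + O - w)
x(H, L) = -4 + L (x(H, L) = 2 + (L - 1*6) = 2 + (L - 6) = 2 + (-6 + L) = -4 + L)
(3*(-4))*(-15) + x(-2, m(5, -5)) = (3*(-4))*(-15) + (-4 + (3 - 5 - 1*5)) = -12*(-15) + (-4 + (3 - 5 - 5)) = 180 + (-4 - 7) = 180 - 11 = 169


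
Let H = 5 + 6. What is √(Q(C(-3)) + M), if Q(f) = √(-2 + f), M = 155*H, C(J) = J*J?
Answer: √(1705 + √7) ≈ 41.324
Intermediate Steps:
C(J) = J²
H = 11
M = 1705 (M = 155*11 = 1705)
√(Q(C(-3)) + M) = √(√(-2 + (-3)²) + 1705) = √(√(-2 + 9) + 1705) = √(√7 + 1705) = √(1705 + √7)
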